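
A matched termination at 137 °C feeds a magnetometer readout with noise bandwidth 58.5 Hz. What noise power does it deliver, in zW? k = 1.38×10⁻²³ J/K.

331 zW

T = 137 °C + 273.15 = 410.15 K
P_n = kTB = 1.38×10⁻²³ × 410.15 × 5.85×10¹ = 3.31×10⁻¹⁹ W = 331 zW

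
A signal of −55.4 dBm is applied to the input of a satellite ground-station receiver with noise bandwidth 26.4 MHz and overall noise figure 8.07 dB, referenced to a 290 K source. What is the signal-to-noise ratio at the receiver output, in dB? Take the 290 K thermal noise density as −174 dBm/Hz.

36.3 dB

Noise floor: N = −174 + 10 log₁₀(B) + NF
10 log₁₀(2.64×10⁷) = 74.22 dB
N = −174 + 74.22 + 8.07 = −91.71 dBm
SNR = P_sig − N = −55.4 − (−91.71) = 36.31 dB → 36.3 dB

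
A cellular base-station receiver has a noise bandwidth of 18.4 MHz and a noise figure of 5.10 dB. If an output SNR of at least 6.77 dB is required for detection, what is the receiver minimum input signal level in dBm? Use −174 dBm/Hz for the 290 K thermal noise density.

Sensitivity = −174 + 10 log₁₀(B) + NF + SNR_min
= −174 + 72.65 + 5.10 + 6.77
= −89.48 dBm → −89.5 dBm

−89.5 dBm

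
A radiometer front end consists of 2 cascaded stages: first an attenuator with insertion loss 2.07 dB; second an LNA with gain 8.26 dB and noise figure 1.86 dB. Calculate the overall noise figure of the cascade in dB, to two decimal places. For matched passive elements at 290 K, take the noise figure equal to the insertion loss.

3.93 dB

Convert to linear (a loss of L dB is a gain of −L dB): F_i = 10^(NF_i/10), G_i = 10^(G_i,dB/10)
  Stage 1: F_1 = 10^(2.07/10) = 1.611, G_1 = 10^(−2.07/10) = 0.6209
  Stage 2: F_2 = 10^(1.86/10) = 1.535, G_2 = 10^(8.26/10) = 6.699
Friis cascade:
  F = 1.611 + (1.535 − 1)/0.6209 = 2.472
NF = 10 log₁₀(2.472) = 3.93 dB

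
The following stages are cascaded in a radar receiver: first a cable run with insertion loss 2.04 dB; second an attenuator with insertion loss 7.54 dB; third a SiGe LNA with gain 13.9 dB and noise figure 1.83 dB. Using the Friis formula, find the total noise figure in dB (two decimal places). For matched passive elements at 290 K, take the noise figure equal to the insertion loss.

11.41 dB

Convert to linear (a loss of L dB is a gain of −L dB): F_i = 10^(NF_i/10), G_i = 10^(G_i,dB/10)
  Stage 1: F_1 = 10^(2.04/10) = 1.600, G_1 = 10^(−2.04/10) = 0.6252
  Stage 2: F_2 = 10^(7.54/10) = 5.675, G_2 = 10^(−7.54/10) = 0.1762
  Stage 3: F_3 = 10^(1.83/10) = 1.524, G_3 = 10^(13.9/10) = 24.55
Friis cascade:
  F = 1.600 + (5.675 − 1)/0.6252 + (1.524 − 1)/0.1102 = 13.84
NF = 10 log₁₀(13.84) = 11.41 dB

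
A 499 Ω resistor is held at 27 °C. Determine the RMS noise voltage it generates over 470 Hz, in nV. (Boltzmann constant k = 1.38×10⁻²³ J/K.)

T = 27 °C + 273.15 = 300.15 K
V_n = √(4kTRB)
4kTRB = 4 × 1.38×10⁻²³ × 300.15 × 4.99×10² × 4.70×10² = 3.89×10⁻¹⁵ V²
V_n = √(3.89×10⁻¹⁵) = 6.23×10⁻⁸ V = 62.3 nV

62.3 nV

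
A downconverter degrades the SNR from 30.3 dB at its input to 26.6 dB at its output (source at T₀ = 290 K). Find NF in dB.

NF (dB) = SNR_in(dB) − SNR_out(dB) when the source is at T₀
NF = 30.3 − 26.6 = 3.7 dB

3.7 dB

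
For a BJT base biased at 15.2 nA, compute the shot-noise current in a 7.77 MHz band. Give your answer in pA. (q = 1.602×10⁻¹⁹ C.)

195 pA

I_n = √(2qI·B)
2qI·B = 2 × 1.602×10⁻¹⁹ × 1.52×10⁻⁸ × 7.77×10⁶ = 3.78×10⁻²⁰ A²
I_n = √(3.78×10⁻²⁰) = 1.95×10⁻¹⁰ A = 195 pA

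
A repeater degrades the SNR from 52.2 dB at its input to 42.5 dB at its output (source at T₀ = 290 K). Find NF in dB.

9.7 dB

NF (dB) = SNR_in(dB) − SNR_out(dB) when the source is at T₀
NF = 52.2 − 42.5 = 9.7 dB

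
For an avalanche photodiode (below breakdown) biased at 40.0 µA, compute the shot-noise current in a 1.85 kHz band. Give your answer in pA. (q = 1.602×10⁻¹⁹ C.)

I_n = √(2qI·B)
2qI·B = 2 × 1.602×10⁻¹⁹ × 4.00×10⁻⁵ × 1.85×10³ = 2.37×10⁻²⁰ A²
I_n = √(2.37×10⁻²⁰) = 1.54×10⁻¹⁰ A = 154 pA

154 pA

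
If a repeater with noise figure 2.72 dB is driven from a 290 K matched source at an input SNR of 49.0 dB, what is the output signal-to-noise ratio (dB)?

By definition F = SNR_in/SNR_out, so in dB: SNR_out = SNR_in − NF
SNR_out = 49.0 − 2.72 = 46.28 dB

46.28 dB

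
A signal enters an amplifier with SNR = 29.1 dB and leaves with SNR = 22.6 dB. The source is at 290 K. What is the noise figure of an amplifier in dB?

NF (dB) = SNR_in(dB) − SNR_out(dB) when the source is at T₀
NF = 29.1 − 22.6 = 6.5 dB

6.5 dB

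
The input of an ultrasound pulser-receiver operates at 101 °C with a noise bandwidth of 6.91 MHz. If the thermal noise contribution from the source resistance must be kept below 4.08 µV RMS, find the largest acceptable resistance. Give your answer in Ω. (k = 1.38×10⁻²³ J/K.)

T = 101 °C + 273.15 = 374.15 K
Johnson–Nyquist: V_n = √(4kTRB) ⇒ R = V_n² / (4kTB)
4kTB = 4 × 1.38×10⁻²³ × 374.15 × 6.91×10⁶ = 1.43×10⁻¹³
R = (4.08×10⁻⁶)² / 1.43×10⁻¹³ = 1.17×10² Ω = 117 Ω

117 Ω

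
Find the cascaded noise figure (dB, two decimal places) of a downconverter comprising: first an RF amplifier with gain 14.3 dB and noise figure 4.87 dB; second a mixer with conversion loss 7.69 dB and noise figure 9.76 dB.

5.29 dB

Convert to linear (a loss of L dB is a gain of −L dB): F_i = 10^(NF_i/10), G_i = 10^(G_i,dB/10)
  Stage 1: F_1 = 10^(4.87/10) = 3.069, G_1 = 10^(14.3/10) = 26.92
  Stage 2: F_2 = 10^(9.76/10) = 9.462, G_2 = 10^(−7.69/10) = 0.1702
Friis cascade:
  F = 3.069 + (9.462 − 1)/26.92 = 3.383
NF = 10 log₁₀(3.383) = 5.29 dB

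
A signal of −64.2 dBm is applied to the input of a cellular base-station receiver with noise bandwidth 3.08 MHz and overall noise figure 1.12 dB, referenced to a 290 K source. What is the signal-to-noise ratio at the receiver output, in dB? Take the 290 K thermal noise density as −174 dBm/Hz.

43.8 dB

Noise floor: N = −174 + 10 log₁₀(B) + NF
10 log₁₀(3.08×10⁶) = 64.89 dB
N = −174 + 64.89 + 1.12 = −107.99 dBm
SNR = P_sig − N = −64.2 − (−107.99) = 43.79 dB → 43.8 dB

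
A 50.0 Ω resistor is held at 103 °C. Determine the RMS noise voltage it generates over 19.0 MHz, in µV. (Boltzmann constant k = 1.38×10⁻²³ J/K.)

T = 103 °C + 273.15 = 376.15 K
V_n = √(4kTRB)
4kTRB = 4 × 1.38×10⁻²³ × 376.15 × 5.00×10¹ × 1.90×10⁷ = 1.97×10⁻¹¹ V²
V_n = √(1.97×10⁻¹¹) = 4.44×10⁻⁶ V = 4.44 µV

4.44 µV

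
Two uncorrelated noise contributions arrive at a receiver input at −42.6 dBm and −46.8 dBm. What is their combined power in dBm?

Convert to linear, add, convert back:
P₁ = 5.50×10⁻⁸ W, P₂ = 2.09×10⁻⁸ W
P_tot = 7.58×10⁻⁸ W → 10 log₁₀(P_tot / 10⁻³) = −41.2 dBm

−41.2 dBm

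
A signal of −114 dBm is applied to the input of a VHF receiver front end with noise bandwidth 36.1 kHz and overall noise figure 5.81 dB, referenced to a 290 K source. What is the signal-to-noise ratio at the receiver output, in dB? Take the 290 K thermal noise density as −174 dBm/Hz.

Noise floor: N = −174 + 10 log₁₀(B) + NF
10 log₁₀(3.61×10⁴) = 45.58 dB
N = −174 + 45.58 + 5.81 = −122.61 dBm
SNR = P_sig − N = −114 − (−122.61) = 8.61 dB → 8.6 dB

8.6 dB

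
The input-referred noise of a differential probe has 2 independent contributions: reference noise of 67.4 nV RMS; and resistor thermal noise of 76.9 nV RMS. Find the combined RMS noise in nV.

102 nV

Uncorrelated sources add in power (mean-square): V_tot = √(ΣV_i²)
V_tot = √[(6.74×10⁻⁸)² + (7.69×10⁻⁸)²] = 1.02×10⁻⁷ V = 102 nV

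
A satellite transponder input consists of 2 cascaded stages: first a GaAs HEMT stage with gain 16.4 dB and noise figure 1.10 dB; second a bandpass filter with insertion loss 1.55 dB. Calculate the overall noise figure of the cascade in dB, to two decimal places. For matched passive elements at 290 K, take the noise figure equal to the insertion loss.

Convert to linear (a loss of L dB is a gain of −L dB): F_i = 10^(NF_i/10), G_i = 10^(G_i,dB/10)
  Stage 1: F_1 = 10^(1.10/10) = 1.288, G_1 = 10^(16.4/10) = 43.65
  Stage 2: F_2 = 10^(1.55/10) = 1.429, G_2 = 10^(−1.55/10) = 0.6998
Friis cascade:
  F = 1.288 + (1.429 − 1)/43.65 = 1.298
NF = 10 log₁₀(1.298) = 1.13 dB

1.13 dB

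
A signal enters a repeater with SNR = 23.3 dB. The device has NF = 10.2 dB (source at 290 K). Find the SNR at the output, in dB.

13.1 dB

By definition F = SNR_in/SNR_out, so in dB: SNR_out = SNR_in − NF
SNR_out = 23.3 − 10.2 = 13.1 dB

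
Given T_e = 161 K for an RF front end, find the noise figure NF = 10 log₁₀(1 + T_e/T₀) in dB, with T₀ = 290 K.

F = 1 + T_e/T₀ = 1 + 161/290 = 1.55517
NF = 10 log₁₀(1.55517) = 1.92 dB

1.92 dB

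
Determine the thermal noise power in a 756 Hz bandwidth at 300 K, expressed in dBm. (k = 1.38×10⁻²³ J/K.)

−145.0 dBm

P_n = kTB = 1.38×10⁻²³ × 300 × 7.56×10² = 3.13×10⁻¹⁸ W
In dBm: 10 log₁₀(3.13×10⁻¹⁸ / 10⁻³) = −145.0 dBm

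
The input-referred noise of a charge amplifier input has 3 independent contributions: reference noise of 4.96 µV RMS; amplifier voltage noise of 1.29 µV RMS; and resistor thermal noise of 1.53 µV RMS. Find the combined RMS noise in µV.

5.35 µV

Uncorrelated sources add in power (mean-square): V_tot = √(ΣV_i²)
V_tot = √[(4.96×10⁻⁶)² + (1.29×10⁻⁶)² + (1.53×10⁻⁶)²] = 5.35×10⁻⁶ V = 5.35 µV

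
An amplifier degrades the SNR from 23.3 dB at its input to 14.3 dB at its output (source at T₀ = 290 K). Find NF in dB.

9.0 dB

NF (dB) = SNR_in(dB) − SNR_out(dB) when the source is at T₀
NF = 23.3 − 14.3 = 9.0 dB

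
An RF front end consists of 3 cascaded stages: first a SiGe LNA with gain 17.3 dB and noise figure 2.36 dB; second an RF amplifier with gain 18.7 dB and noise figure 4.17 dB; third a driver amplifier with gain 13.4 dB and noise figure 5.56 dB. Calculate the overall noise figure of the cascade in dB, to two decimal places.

Convert to linear (a loss of L dB is a gain of −L dB): F_i = 10^(NF_i/10), G_i = 10^(G_i,dB/10)
  Stage 1: F_1 = 10^(2.36/10) = 1.722, G_1 = 10^(17.3/10) = 53.70
  Stage 2: F_2 = 10^(4.17/10) = 2.612, G_2 = 10^(18.7/10) = 74.13
  Stage 3: F_3 = 10^(5.56/10) = 3.597, G_3 = 10^(13.4/10) = 21.88
Friis cascade:
  F = 1.722 + (2.612 − 1)/53.70 + (3.597 − 1)/3981 = 1.753
NF = 10 log₁₀(1.753) = 2.44 dB

2.44 dB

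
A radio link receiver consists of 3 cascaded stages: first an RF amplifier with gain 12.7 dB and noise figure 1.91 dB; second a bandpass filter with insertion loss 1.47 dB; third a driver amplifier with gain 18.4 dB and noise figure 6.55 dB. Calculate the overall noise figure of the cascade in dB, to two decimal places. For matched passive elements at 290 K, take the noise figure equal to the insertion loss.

2.65 dB

Convert to linear (a loss of L dB is a gain of −L dB): F_i = 10^(NF_i/10), G_i = 10^(G_i,dB/10)
  Stage 1: F_1 = 10^(1.91/10) = 1.552, G_1 = 10^(12.7/10) = 18.62
  Stage 2: F_2 = 10^(1.47/10) = 1.403, G_2 = 10^(−1.47/10) = 0.7129
  Stage 3: F_3 = 10^(6.55/10) = 4.519, G_3 = 10^(18.4/10) = 69.18
Friis cascade:
  F = 1.552 + (1.403 − 1)/18.62 + (4.519 − 1)/13.27 = 1.839
NF = 10 log₁₀(1.839) = 2.65 dB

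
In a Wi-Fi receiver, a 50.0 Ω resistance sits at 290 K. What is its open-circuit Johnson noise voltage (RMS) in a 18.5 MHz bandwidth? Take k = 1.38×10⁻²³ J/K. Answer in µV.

V_n = √(4kTRB)
4kTRB = 4 × 1.38×10⁻²³ × 290 × 5.00×10¹ × 1.85×10⁷ = 1.48×10⁻¹¹ V²
V_n = √(1.48×10⁻¹¹) = 3.85×10⁻⁶ V = 3.85 µV

3.85 µV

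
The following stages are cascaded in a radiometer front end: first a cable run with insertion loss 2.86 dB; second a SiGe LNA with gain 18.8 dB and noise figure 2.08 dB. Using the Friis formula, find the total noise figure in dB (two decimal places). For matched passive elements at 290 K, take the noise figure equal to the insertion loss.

4.94 dB

Convert to linear (a loss of L dB is a gain of −L dB): F_i = 10^(NF_i/10), G_i = 10^(G_i,dB/10)
  Stage 1: F_1 = 10^(2.86/10) = 1.932, G_1 = 10^(−2.86/10) = 0.5176
  Stage 2: F_2 = 10^(2.08/10) = 1.614, G_2 = 10^(18.8/10) = 75.86
Friis cascade:
  F = 1.932 + (1.614 − 1)/0.5176 = 3.119
NF = 10 log₁₀(3.119) = 4.94 dB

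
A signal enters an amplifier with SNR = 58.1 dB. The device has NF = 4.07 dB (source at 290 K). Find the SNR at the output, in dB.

54.03 dB

By definition F = SNR_in/SNR_out, so in dB: SNR_out = SNR_in − NF
SNR_out = 58.1 − 4.07 = 54.03 dB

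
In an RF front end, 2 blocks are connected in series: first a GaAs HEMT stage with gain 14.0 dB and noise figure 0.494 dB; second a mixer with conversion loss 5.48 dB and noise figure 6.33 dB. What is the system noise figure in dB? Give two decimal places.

0.97 dB

Convert to linear (a loss of L dB is a gain of −L dB): F_i = 10^(NF_i/10), G_i = 10^(G_i,dB/10)
  Stage 1: F_1 = 10^(0.494/10) = 1.120, G_1 = 10^(14.0/10) = 25.12
  Stage 2: F_2 = 10^(6.33/10) = 4.295, G_2 = 10^(−5.48/10) = 0.2831
Friis cascade:
  F = 1.120 + (4.295 − 1)/25.12 = 1.252
NF = 10 log₁₀(1.252) = 0.97 dB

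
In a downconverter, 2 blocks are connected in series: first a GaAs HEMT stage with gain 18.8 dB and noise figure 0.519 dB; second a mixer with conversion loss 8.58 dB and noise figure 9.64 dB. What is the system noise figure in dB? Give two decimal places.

Convert to linear (a loss of L dB is a gain of −L dB): F_i = 10^(NF_i/10), G_i = 10^(G_i,dB/10)
  Stage 1: F_1 = 10^(0.519/10) = 1.127, G_1 = 10^(18.8/10) = 75.86
  Stage 2: F_2 = 10^(9.64/10) = 9.204, G_2 = 10^(−8.58/10) = 0.1387
Friis cascade:
  F = 1.127 + (9.204 − 1)/75.86 = 1.235
NF = 10 log₁₀(1.235) = 0.92 dB

0.92 dB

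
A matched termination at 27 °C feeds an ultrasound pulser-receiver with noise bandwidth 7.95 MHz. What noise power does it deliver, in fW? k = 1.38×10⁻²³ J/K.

32.9 fW

T = 27 °C + 273.15 = 300.15 K
P_n = kTB = 1.38×10⁻²³ × 300.15 × 7.95×10⁶ = 3.29×10⁻¹⁴ W = 32.9 fW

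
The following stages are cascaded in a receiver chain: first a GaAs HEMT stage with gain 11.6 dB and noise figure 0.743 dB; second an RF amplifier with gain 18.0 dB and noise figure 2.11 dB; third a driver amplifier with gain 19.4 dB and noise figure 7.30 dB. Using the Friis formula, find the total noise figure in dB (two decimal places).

Convert to linear (a loss of L dB is a gain of −L dB): F_i = 10^(NF_i/10), G_i = 10^(G_i,dB/10)
  Stage 1: F_1 = 10^(0.743/10) = 1.187, G_1 = 10^(11.6/10) = 14.45
  Stage 2: F_2 = 10^(2.11/10) = 1.626, G_2 = 10^(18.0/10) = 63.10
  Stage 3: F_3 = 10^(7.30/10) = 5.370, G_3 = 10^(19.4/10) = 87.10
Friis cascade:
  F = 1.187 + (1.626 − 1)/14.45 + (5.370 − 1)/912.0 = 1.235
NF = 10 log₁₀(1.235) = 0.92 dB

0.92 dB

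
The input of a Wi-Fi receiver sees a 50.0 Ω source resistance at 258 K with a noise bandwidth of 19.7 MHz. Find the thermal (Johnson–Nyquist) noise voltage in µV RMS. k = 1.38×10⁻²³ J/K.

3.75 µV

V_n = √(4kTRB)
4kTRB = 4 × 1.38×10⁻²³ × 258 × 5.00×10¹ × 1.97×10⁷ = 1.40×10⁻¹¹ V²
V_n = √(1.40×10⁻¹¹) = 3.75×10⁻⁶ V = 3.75 µV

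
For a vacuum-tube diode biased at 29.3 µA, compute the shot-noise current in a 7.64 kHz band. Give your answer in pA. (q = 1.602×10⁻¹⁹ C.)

268 pA

I_n = √(2qI·B)
2qI·B = 2 × 1.602×10⁻¹⁹ × 2.93×10⁻⁵ × 7.64×10³ = 7.17×10⁻²⁰ A²
I_n = √(7.17×10⁻²⁰) = 2.68×10⁻¹⁰ A = 268 pA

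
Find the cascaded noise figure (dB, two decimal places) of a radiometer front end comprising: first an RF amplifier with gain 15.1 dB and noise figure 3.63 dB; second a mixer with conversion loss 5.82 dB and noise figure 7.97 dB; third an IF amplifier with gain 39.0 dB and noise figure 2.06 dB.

4.05 dB

Convert to linear (a loss of L dB is a gain of −L dB): F_i = 10^(NF_i/10), G_i = 10^(G_i,dB/10)
  Stage 1: F_1 = 10^(3.63/10) = 2.307, G_1 = 10^(15.1/10) = 32.36
  Stage 2: F_2 = 10^(7.97/10) = 6.266, G_2 = 10^(−5.82/10) = 0.2618
  Stage 3: F_3 = 10^(2.06/10) = 1.607, G_3 = 10^(39.0/10) = 7943
Friis cascade:
  F = 2.307 + (6.266 − 1)/32.36 + (1.607 − 1)/8.472 = 2.541
NF = 10 log₁₀(2.541) = 4.05 dB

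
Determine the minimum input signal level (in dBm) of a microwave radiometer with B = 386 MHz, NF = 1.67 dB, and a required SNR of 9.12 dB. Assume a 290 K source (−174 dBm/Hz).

−77.3 dBm

Sensitivity = −174 + 10 log₁₀(B) + NF + SNR_min
= −174 + 85.87 + 1.67 + 9.12
= −77.34 dBm → −77.3 dBm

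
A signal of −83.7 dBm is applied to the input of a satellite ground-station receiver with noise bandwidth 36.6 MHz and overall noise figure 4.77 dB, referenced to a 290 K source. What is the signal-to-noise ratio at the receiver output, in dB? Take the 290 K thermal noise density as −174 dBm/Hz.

9.9 dB

Noise floor: N = −174 + 10 log₁₀(B) + NF
10 log₁₀(3.66×10⁷) = 75.63 dB
N = −174 + 75.63 + 4.77 = −93.60 dBm
SNR = P_sig − N = −83.7 − (−93.60) = 9.90 dB → 9.9 dB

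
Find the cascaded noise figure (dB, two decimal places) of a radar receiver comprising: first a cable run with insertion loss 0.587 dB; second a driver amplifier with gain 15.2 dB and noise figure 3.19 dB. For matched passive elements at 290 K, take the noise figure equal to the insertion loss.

3.78 dB

Convert to linear (a loss of L dB is a gain of −L dB): F_i = 10^(NF_i/10), G_i = 10^(G_i,dB/10)
  Stage 1: F_1 = 10^(0.587/10) = 1.145, G_1 = 10^(−0.587/10) = 0.8736
  Stage 2: F_2 = 10^(3.19/10) = 2.084, G_2 = 10^(15.2/10) = 33.11
Friis cascade:
  F = 1.145 + (2.084 − 1)/0.8736 = 2.386
NF = 10 log₁₀(2.386) = 3.78 dB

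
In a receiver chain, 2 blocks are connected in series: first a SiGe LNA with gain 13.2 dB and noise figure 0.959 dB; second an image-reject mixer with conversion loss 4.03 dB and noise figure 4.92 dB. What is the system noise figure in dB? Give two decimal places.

Convert to linear (a loss of L dB is a gain of −L dB): F_i = 10^(NF_i/10), G_i = 10^(G_i,dB/10)
  Stage 1: F_1 = 10^(0.959/10) = 1.247, G_1 = 10^(13.2/10) = 20.89
  Stage 2: F_2 = 10^(4.92/10) = 3.105, G_2 = 10^(−4.03/10) = 0.3954
Friis cascade:
  F = 1.247 + (3.105 − 1)/20.89 = 1.348
NF = 10 log₁₀(1.348) = 1.30 dB

1.30 dB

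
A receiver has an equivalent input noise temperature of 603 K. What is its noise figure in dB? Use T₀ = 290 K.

4.88 dB

F = 1 + T_e/T₀ = 1 + 603/290 = 3.07931
NF = 10 log₁₀(3.07931) = 4.88 dB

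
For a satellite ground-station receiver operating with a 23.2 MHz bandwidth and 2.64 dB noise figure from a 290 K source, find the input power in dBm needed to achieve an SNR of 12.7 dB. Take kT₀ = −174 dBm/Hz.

Sensitivity = −174 + 10 log₁₀(B) + NF + SNR_min
= −174 + 73.65 + 2.64 + 12.7
= −85.01 dBm → −85.0 dBm

−85.0 dBm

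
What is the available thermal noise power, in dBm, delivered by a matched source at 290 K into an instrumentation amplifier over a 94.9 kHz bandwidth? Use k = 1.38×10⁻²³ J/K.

P_n = kTB = 1.38×10⁻²³ × 290 × 9.49×10⁴ = 3.80×10⁻¹⁶ W
In dBm: 10 log₁₀(3.80×10⁻¹⁶ / 10⁻³) = −124.2 dBm

−124.2 dBm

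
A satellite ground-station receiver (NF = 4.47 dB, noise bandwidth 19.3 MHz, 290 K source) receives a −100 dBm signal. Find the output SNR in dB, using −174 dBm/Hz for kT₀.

−3.3 dB

Noise floor: N = −174 + 10 log₁₀(B) + NF
10 log₁₀(1.93×10⁷) = 72.86 dB
N = −174 + 72.86 + 4.47 = −96.67 dBm
SNR = P_sig − N = −100 − (−96.67) = −3.33 dB → −3.3 dB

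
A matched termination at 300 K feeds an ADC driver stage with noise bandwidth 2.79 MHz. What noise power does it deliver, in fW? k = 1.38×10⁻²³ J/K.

11.6 fW

P_n = kTB = 1.38×10⁻²³ × 300 × 2.79×10⁶ = 1.16×10⁻¹⁴ W = 11.6 fW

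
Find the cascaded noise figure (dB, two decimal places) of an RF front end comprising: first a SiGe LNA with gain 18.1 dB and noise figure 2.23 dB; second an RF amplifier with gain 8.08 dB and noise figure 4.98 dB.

2.32 dB

Convert to linear (a loss of L dB is a gain of −L dB): F_i = 10^(NF_i/10), G_i = 10^(G_i,dB/10)
  Stage 1: F_1 = 10^(2.23/10) = 1.671, G_1 = 10^(18.1/10) = 64.57
  Stage 2: F_2 = 10^(4.98/10) = 3.148, G_2 = 10^(8.08/10) = 6.427
Friis cascade:
  F = 1.671 + (3.148 − 1)/64.57 = 1.704
NF = 10 log₁₀(1.704) = 2.32 dB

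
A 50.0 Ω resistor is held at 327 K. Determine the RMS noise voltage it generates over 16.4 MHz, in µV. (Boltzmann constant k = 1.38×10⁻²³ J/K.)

V_n = √(4kTRB)
4kTRB = 4 × 1.38×10⁻²³ × 327 × 5.00×10¹ × 1.64×10⁷ = 1.48×10⁻¹¹ V²
V_n = √(1.48×10⁻¹¹) = 3.85×10⁻⁶ V = 3.85 µV

3.85 µV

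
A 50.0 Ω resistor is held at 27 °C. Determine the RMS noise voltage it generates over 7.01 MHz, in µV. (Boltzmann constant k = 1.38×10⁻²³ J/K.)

T = 27 °C + 273.15 = 300.15 K
V_n = √(4kTRB)
4kTRB = 4 × 1.38×10⁻²³ × 300.15 × 5.00×10¹ × 7.01×10⁶ = 5.81×10⁻¹² V²
V_n = √(5.81×10⁻¹²) = 2.41×10⁻⁶ V = 2.41 µV

2.41 µV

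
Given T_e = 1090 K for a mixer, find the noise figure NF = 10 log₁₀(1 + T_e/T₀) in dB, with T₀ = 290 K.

6.77 dB

F = 1 + T_e/T₀ = 1 + 1090/290 = 4.75862
NF = 10 log₁₀(4.75862) = 6.77 dB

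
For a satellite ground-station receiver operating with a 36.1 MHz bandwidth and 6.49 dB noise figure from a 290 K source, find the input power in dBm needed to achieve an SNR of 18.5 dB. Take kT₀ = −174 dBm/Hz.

−73.4 dBm

Sensitivity = −174 + 10 log₁₀(B) + NF + SNR_min
= −174 + 75.58 + 6.49 + 18.5
= −73.43 dBm → −73.4 dBm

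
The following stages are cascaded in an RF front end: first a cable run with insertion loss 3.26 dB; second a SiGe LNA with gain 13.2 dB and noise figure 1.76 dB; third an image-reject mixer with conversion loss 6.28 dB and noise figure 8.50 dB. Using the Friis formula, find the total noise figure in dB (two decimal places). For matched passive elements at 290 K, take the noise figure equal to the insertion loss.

Convert to linear (a loss of L dB is a gain of −L dB): F_i = 10^(NF_i/10), G_i = 10^(G_i,dB/10)
  Stage 1: F_1 = 10^(3.26/10) = 2.118, G_1 = 10^(−3.26/10) = 0.4721
  Stage 2: F_2 = 10^(1.76/10) = 1.500, G_2 = 10^(13.2/10) = 20.89
  Stage 3: F_3 = 10^(8.50/10) = 7.079, G_3 = 10^(−6.28/10) = 0.2355
Friis cascade:
  F = 2.118 + (1.500 − 1)/0.4721 + (7.079 − 1)/9.863 = 3.793
NF = 10 log₁₀(3.793) = 5.79 dB

5.79 dB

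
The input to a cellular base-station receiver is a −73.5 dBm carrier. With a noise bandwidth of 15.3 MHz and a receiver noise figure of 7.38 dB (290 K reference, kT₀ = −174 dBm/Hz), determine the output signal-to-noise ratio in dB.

Noise floor: N = −174 + 10 log₁₀(B) + NF
10 log₁₀(1.53×10⁷) = 71.85 dB
N = −174 + 71.85 + 7.38 = −94.77 dBm
SNR = P_sig − N = −73.5 − (−94.77) = 21.27 dB → 21.3 dB

21.3 dB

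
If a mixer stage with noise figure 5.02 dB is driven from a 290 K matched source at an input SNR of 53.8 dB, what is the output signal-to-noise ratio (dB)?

48.78 dB

By definition F = SNR_in/SNR_out, so in dB: SNR_out = SNR_in − NF
SNR_out = 53.8 − 5.02 = 48.78 dB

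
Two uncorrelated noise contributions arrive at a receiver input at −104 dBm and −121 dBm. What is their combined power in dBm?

Convert to linear, add, convert back:
P₁ = 3.98×10⁻¹⁴ W, P₂ = 7.94×10⁻¹⁶ W
P_tot = 4.06×10⁻¹⁴ W → 10 log₁₀(P_tot / 10⁻³) = −103.9 dBm

−103.9 dBm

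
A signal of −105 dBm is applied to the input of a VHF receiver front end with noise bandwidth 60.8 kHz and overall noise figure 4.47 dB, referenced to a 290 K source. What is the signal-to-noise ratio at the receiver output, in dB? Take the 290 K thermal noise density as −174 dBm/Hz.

16.7 dB

Noise floor: N = −174 + 10 log₁₀(B) + NF
10 log₁₀(6.08×10⁴) = 47.84 dB
N = −174 + 47.84 + 4.47 = −121.69 dBm
SNR = P_sig − N = −105 − (−121.69) = 16.69 dB → 16.7 dB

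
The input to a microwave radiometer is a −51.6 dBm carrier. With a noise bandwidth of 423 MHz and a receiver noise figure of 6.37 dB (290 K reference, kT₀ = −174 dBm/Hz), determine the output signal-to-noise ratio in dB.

29.8 dB

Noise floor: N = −174 + 10 log₁₀(B) + NF
10 log₁₀(4.23×10⁸) = 86.26 dB
N = −174 + 86.26 + 6.37 = −81.37 dBm
SNR = P_sig − N = −51.6 − (−81.37) = 29.77 dB → 29.8 dB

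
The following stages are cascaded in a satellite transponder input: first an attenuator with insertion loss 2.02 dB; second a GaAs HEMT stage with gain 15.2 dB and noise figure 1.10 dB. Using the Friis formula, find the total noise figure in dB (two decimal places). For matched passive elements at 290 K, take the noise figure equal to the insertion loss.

3.12 dB

Convert to linear (a loss of L dB is a gain of −L dB): F_i = 10^(NF_i/10), G_i = 10^(G_i,dB/10)
  Stage 1: F_1 = 10^(2.02/10) = 1.592, G_1 = 10^(−2.02/10) = 0.6281
  Stage 2: F_2 = 10^(1.10/10) = 1.288, G_2 = 10^(15.2/10) = 33.11
Friis cascade:
  F = 1.592 + (1.288 − 1)/0.6281 = 2.051
NF = 10 log₁₀(2.051) = 3.12 dB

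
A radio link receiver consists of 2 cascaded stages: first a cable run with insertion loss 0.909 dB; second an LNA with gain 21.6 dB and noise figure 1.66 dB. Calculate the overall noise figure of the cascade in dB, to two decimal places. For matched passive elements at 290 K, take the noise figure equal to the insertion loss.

2.57 dB

Convert to linear (a loss of L dB is a gain of −L dB): F_i = 10^(NF_i/10), G_i = 10^(G_i,dB/10)
  Stage 1: F_1 = 10^(0.909/10) = 1.233, G_1 = 10^(−0.909/10) = 0.8111
  Stage 2: F_2 = 10^(1.66/10) = 1.466, G_2 = 10^(21.6/10) = 144.5
Friis cascade:
  F = 1.233 + (1.466 − 1)/0.8111 = 1.807
NF = 10 log₁₀(1.807) = 2.57 dB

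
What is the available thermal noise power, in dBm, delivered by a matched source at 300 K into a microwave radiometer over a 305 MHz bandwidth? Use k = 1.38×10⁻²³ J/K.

P_n = kTB = 1.38×10⁻²³ × 300 × 3.05×10⁸ = 1.26×10⁻¹² W
In dBm: 10 log₁₀(1.26×10⁻¹² / 10⁻³) = −89.0 dBm

−89.0 dBm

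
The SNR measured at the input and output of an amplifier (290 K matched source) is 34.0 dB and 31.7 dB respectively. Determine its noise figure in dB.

2.3 dB

NF (dB) = SNR_in(dB) − SNR_out(dB) when the source is at T₀
NF = 34.0 − 31.7 = 2.3 dB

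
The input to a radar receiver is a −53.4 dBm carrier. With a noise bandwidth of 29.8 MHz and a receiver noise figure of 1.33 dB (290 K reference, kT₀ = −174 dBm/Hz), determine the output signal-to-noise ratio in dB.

44.5 dB

Noise floor: N = −174 + 10 log₁₀(B) + NF
10 log₁₀(2.98×10⁷) = 74.74 dB
N = −174 + 74.74 + 1.33 = −97.93 dBm
SNR = P_sig − N = −53.4 − (−97.93) = 44.53 dB → 44.5 dB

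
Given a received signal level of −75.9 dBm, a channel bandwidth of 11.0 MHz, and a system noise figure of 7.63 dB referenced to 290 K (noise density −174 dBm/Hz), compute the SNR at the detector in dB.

20.1 dB

Noise floor: N = −174 + 10 log₁₀(B) + NF
10 log₁₀(1.10×10⁷) = 70.41 dB
N = −174 + 70.41 + 7.63 = −95.96 dBm
SNR = P_sig − N = −75.9 − (−95.96) = 20.06 dB → 20.1 dB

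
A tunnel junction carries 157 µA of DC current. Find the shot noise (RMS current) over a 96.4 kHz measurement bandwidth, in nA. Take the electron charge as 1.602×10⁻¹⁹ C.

2.20 nA

I_n = √(2qI·B)
2qI·B = 2 × 1.602×10⁻¹⁹ × 1.57×10⁻⁴ × 9.64×10⁴ = 4.85×10⁻¹⁸ A²
I_n = √(4.85×10⁻¹⁸) = 2.20×10⁻⁹ A = 2.20 nA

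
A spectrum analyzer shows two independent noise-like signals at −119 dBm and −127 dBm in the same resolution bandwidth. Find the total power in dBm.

−118.4 dBm

Convert to linear, add, convert back:
P₁ = 1.26×10⁻¹⁵ W, P₂ = 2.00×10⁻¹⁶ W
P_tot = 1.46×10⁻¹⁵ W → 10 log₁₀(P_tot / 10⁻³) = −118.4 dBm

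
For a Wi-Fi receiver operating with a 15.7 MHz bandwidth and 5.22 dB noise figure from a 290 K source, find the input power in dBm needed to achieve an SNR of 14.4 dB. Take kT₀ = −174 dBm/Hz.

Sensitivity = −174 + 10 log₁₀(B) + NF + SNR_min
= −174 + 71.96 + 5.22 + 14.4
= −82.42 dBm → −82.4 dBm

−82.4 dBm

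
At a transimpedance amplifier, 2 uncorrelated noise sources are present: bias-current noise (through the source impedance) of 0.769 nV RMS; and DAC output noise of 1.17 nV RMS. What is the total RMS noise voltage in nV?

1.40 nV

Uncorrelated sources add in power (mean-square): V_tot = √(ΣV_i²)
V_tot = √[(7.69×10⁻¹⁰)² + (1.17×10⁻⁹)²] = 1.40×10⁻⁹ V = 1.40 nV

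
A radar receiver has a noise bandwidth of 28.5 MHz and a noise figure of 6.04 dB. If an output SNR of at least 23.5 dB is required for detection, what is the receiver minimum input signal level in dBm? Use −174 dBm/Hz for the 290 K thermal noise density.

Sensitivity = −174 + 10 log₁₀(B) + NF + SNR_min
= −174 + 74.55 + 6.04 + 23.5
= −69.91 dBm → −69.9 dBm

−69.9 dBm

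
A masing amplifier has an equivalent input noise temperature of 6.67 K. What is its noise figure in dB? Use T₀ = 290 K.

0.099 dB

F = 1 + T_e/T₀ = 1 + 6.67/290 = 1.023
NF = 10 log₁₀(1.023) = 0.099 dB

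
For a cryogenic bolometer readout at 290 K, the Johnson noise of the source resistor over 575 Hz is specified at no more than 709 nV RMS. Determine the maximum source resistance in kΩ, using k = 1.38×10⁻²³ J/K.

54.6 kΩ

Johnson–Nyquist: V_n = √(4kTRB) ⇒ R = V_n² / (4kTB)
4kTB = 4 × 1.38×10⁻²³ × 290 × 5.75×10² = 9.20×10⁻¹⁸
R = (7.09×10⁻⁷)² / 9.20×10⁻¹⁸ = 5.46×10⁴ Ω = 54.6 kΩ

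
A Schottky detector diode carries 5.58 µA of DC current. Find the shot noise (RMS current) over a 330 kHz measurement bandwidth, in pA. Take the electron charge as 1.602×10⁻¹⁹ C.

I_n = √(2qI·B)
2qI·B = 2 × 1.602×10⁻¹⁹ × 5.58×10⁻⁶ × 3.30×10⁵ = 5.90×10⁻¹⁹ A²
I_n = √(5.90×10⁻¹⁹) = 7.68×10⁻¹⁰ A = 768 pA

768 pA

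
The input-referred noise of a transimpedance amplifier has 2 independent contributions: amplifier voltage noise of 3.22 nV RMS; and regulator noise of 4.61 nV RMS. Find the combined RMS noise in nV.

5.62 nV

Uncorrelated sources add in power (mean-square): V_tot = √(ΣV_i²)
V_tot = √[(3.22×10⁻⁹)² + (4.61×10⁻⁹)²] = 5.62×10⁻⁹ V = 5.62 nV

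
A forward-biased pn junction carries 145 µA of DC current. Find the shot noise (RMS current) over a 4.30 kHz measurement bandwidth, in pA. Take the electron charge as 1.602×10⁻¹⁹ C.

I_n = √(2qI·B)
2qI·B = 2 × 1.602×10⁻¹⁹ × 1.45×10⁻⁴ × 4.30×10³ = 2.00×10⁻¹⁹ A²
I_n = √(2.00×10⁻¹⁹) = 4.47×10⁻¹⁰ A = 447 pA

447 pA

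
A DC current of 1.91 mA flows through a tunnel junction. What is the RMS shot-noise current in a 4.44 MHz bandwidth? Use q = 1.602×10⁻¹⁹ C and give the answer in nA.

52.1 nA

I_n = √(2qI·B)
2qI·B = 2 × 1.602×10⁻¹⁹ × 1.91×10⁻³ × 4.44×10⁶ = 2.72×10⁻¹⁵ A²
I_n = √(2.72×10⁻¹⁵) = 5.21×10⁻⁸ A = 52.1 nA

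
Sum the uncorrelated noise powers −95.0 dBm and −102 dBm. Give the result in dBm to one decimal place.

−94.2 dBm

Convert to linear, add, convert back:
P₁ = 3.16×10⁻¹³ W, P₂ = 6.31×10⁻¹⁴ W
P_tot = 3.79×10⁻¹³ W → 10 log₁₀(P_tot / 10⁻³) = −94.2 dBm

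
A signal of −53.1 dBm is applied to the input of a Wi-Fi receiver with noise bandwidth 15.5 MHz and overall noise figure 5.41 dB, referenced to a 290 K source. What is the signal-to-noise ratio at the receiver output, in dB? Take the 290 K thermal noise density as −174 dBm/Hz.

Noise floor: N = −174 + 10 log₁₀(B) + NF
10 log₁₀(1.55×10⁷) = 71.9 dB
N = −174 + 71.9 + 5.41 = −96.69 dBm
SNR = P_sig − N = −53.1 − (−96.69) = 43.59 dB → 43.6 dB

43.6 dB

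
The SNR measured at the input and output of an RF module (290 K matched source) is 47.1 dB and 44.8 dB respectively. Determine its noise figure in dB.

2.3 dB

NF (dB) = SNR_in(dB) − SNR_out(dB) when the source is at T₀
NF = 47.1 − 44.8 = 2.3 dB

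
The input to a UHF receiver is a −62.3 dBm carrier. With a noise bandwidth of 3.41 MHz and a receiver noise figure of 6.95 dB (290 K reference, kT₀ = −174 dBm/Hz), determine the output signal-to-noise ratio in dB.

39.4 dB

Noise floor: N = −174 + 10 log₁₀(B) + NF
10 log₁₀(3.41×10⁶) = 65.33 dB
N = −174 + 65.33 + 6.95 = −101.72 dBm
SNR = P_sig − N = −62.3 − (−101.72) = 39.42 dB → 39.4 dB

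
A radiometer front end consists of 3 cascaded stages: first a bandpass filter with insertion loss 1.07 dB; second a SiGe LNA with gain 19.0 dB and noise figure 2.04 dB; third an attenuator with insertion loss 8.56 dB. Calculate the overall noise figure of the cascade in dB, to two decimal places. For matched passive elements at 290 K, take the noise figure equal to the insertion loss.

Convert to linear (a loss of L dB is a gain of −L dB): F_i = 10^(NF_i/10), G_i = 10^(G_i,dB/10)
  Stage 1: F_1 = 10^(1.07/10) = 1.279, G_1 = 10^(−1.07/10) = 0.7816
  Stage 2: F_2 = 10^(2.04/10) = 1.600, G_2 = 10^(19.0/10) = 79.43
  Stage 3: F_3 = 10^(8.56/10) = 7.178, G_3 = 10^(−8.56/10) = 0.1393
Friis cascade:
  F = 1.279 + (1.600 − 1)/0.7816 + (7.178 − 1)/62.09 = 2.146
NF = 10 log₁₀(2.146) = 3.32 dB

3.32 dB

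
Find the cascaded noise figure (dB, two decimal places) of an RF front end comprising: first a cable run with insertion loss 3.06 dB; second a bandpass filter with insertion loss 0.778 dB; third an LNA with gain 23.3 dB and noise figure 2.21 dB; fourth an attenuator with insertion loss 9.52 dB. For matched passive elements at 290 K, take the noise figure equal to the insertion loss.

6.14 dB

Convert to linear (a loss of L dB is a gain of −L dB): F_i = 10^(NF_i/10), G_i = 10^(G_i,dB/10)
  Stage 1: F_1 = 10^(3.06/10) = 2.023, G_1 = 10^(−3.06/10) = 0.4943
  Stage 2: F_2 = 10^(0.778/10) = 1.196, G_2 = 10^(−0.778/10) = 0.8360
  Stage 3: F_3 = 10^(2.21/10) = 1.663, G_3 = 10^(23.3/10) = 213.8
  Stage 4: F_4 = 10^(9.52/10) = 8.954, G_4 = 10^(−9.52/10) = 0.1117
Friis cascade:
  F = 2.023 + (1.196 − 1)/0.4943 + (1.663 − 1)/0.4132 + (8.954 − 1)/88.35 = 4.115
NF = 10 log₁₀(4.115) = 6.14 dB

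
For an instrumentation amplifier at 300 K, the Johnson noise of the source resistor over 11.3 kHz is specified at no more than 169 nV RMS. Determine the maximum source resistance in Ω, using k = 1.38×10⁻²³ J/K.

Johnson–Nyquist: V_n = √(4kTRB) ⇒ R = V_n² / (4kTB)
4kTB = 4 × 1.38×10⁻²³ × 300 × 1.13×10⁴ = 1.87×10⁻¹⁶
R = (1.69×10⁻⁷)² / 1.87×10⁻¹⁶ = 1.53×10² Ω = 153 Ω

153 Ω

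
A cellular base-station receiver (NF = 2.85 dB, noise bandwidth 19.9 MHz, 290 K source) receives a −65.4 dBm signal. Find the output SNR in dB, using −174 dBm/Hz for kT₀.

32.8 dB

Noise floor: N = −174 + 10 log₁₀(B) + NF
10 log₁₀(1.99×10⁷) = 72.99 dB
N = −174 + 72.99 + 2.85 = −98.16 dBm
SNR = P_sig − N = −65.4 − (−98.16) = 32.76 dB → 32.8 dB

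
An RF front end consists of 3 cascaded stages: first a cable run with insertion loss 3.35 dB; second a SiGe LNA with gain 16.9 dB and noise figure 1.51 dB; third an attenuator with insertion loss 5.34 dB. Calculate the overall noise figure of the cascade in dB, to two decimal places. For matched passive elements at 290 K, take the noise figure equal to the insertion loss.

Convert to linear (a loss of L dB is a gain of −L dB): F_i = 10^(NF_i/10), G_i = 10^(G_i,dB/10)
  Stage 1: F_1 = 10^(3.35/10) = 2.163, G_1 = 10^(−3.35/10) = 0.4624
  Stage 2: F_2 = 10^(1.51/10) = 1.416, G_2 = 10^(16.9/10) = 48.98
  Stage 3: F_3 = 10^(5.34/10) = 3.420, G_3 = 10^(−5.34/10) = 0.2924
Friis cascade:
  F = 2.163 + (1.416 − 1)/0.4624 + (3.420 − 1)/22.65 = 3.169
NF = 10 log₁₀(3.169) = 5.01 dB

5.01 dB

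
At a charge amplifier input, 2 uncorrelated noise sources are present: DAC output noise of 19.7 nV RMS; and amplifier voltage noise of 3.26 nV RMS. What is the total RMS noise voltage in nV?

Uncorrelated sources add in power (mean-square): V_tot = √(ΣV_i²)
V_tot = √[(1.97×10⁻⁸)² + (3.26×10⁻⁹)²] = 2.00×10⁻⁸ V = 20.0 nV

20.0 nV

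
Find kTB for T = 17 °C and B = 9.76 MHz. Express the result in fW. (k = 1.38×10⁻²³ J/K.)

39.1 fW

T = 17 °C + 273.15 = 290.15 K
P_n = kTB = 1.38×10⁻²³ × 290.15 × 9.76×10⁶ = 3.91×10⁻¹⁴ W = 39.1 fW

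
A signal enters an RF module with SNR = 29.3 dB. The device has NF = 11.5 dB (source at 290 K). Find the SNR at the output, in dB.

17.8 dB

By definition F = SNR_in/SNR_out, so in dB: SNR_out = SNR_in − NF
SNR_out = 29.3 − 11.5 = 17.8 dB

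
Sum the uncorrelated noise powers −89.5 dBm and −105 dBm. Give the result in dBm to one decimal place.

−89.4 dBm

Convert to linear, add, convert back:
P₁ = 1.12×10⁻¹² W, P₂ = 3.16×10⁻¹⁴ W
P_tot = 1.15×10⁻¹² W → 10 log₁₀(P_tot / 10⁻³) = −89.4 dBm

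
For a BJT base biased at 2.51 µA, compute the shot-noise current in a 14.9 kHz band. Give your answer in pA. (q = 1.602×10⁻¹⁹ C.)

109 pA

I_n = √(2qI·B)
2qI·B = 2 × 1.602×10⁻¹⁹ × 2.51×10⁻⁶ × 1.49×10⁴ = 1.20×10⁻²⁰ A²
I_n = √(1.20×10⁻²⁰) = 1.09×10⁻¹⁰ A = 109 pA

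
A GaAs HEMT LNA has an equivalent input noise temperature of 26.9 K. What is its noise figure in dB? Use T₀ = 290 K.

0.385 dB

F = 1 + T_e/T₀ = 1 + 26.9/290 = 1.09276
NF = 10 log₁₀(1.09276) = 0.385 dB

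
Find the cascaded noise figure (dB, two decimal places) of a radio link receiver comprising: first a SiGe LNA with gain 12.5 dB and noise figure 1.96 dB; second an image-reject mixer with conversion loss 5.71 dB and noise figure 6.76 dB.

2.51 dB

Convert to linear (a loss of L dB is a gain of −L dB): F_i = 10^(NF_i/10), G_i = 10^(G_i,dB/10)
  Stage 1: F_1 = 10^(1.96/10) = 1.570, G_1 = 10^(12.5/10) = 17.78
  Stage 2: F_2 = 10^(6.76/10) = 4.742, G_2 = 10^(−5.71/10) = 0.2685
Friis cascade:
  F = 1.570 + (4.742 − 1)/17.78 = 1.781
NF = 10 log₁₀(1.781) = 2.51 dB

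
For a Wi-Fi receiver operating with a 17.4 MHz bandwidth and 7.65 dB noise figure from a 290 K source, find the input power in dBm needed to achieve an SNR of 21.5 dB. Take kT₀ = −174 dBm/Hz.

−72.4 dBm

Sensitivity = −174 + 10 log₁₀(B) + NF + SNR_min
= −174 + 72.41 + 7.65 + 21.5
= −72.44 dBm → −72.4 dBm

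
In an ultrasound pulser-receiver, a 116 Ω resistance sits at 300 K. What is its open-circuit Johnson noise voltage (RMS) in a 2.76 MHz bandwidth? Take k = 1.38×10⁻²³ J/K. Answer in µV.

V_n = √(4kTRB)
4kTRB = 4 × 1.38×10⁻²³ × 300 × 1.16×10² × 2.76×10⁶ = 5.30×10⁻¹² V²
V_n = √(5.30×10⁻¹²) = 2.30×10⁻⁶ V = 2.30 µV

2.30 µV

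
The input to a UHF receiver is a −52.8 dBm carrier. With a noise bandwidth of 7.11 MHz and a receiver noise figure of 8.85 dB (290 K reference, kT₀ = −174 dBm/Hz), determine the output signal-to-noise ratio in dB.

43.8 dB

Noise floor: N = −174 + 10 log₁₀(B) + NF
10 log₁₀(7.11×10⁶) = 68.52 dB
N = −174 + 68.52 + 8.85 = −96.63 dBm
SNR = P_sig − N = −52.8 − (−96.63) = 43.83 dB → 43.8 dB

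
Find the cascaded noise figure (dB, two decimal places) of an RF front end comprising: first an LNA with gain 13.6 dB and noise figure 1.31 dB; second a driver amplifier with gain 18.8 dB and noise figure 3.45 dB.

1.48 dB

Convert to linear (a loss of L dB is a gain of −L dB): F_i = 10^(NF_i/10), G_i = 10^(G_i,dB/10)
  Stage 1: F_1 = 10^(1.31/10) = 1.352, G_1 = 10^(13.6/10) = 22.91
  Stage 2: F_2 = 10^(3.45/10) = 2.213, G_2 = 10^(18.8/10) = 75.86
Friis cascade:
  F = 1.352 + (2.213 − 1)/22.91 = 1.405
NF = 10 log₁₀(1.405) = 1.48 dB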